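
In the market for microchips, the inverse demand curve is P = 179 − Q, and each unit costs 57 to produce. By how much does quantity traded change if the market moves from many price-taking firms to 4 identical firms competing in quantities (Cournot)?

Quantity traded falls by 24.4

Perfect competition: P = MC = 57, so 179 − Q = 57 and Q = 122.
Cournot with 4 identical firms: the symmetric best-response condition is 179 − 5q = 57. Each firm produces q = 24.4, total output Q = 97.6, price P = 81.4.
Change in quantity traded: 97.6 − 122 = −24.4.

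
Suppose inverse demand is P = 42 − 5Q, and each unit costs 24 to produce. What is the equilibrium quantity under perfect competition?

Under competition P = MC = 24, so Q = (42 − 24)/5 = 3.6.

Q = 3.6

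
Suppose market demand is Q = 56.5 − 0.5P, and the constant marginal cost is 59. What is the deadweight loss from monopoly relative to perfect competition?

Inverting demand: P = 113 − 2Q.
Under competition P = MC = 59, so Q = (113 − 59)/2 = 27.
A monopolist chooses Q where MR = MC. MR = 113 − 4Q; setting this equal to 59 gives Q = 13.5 and P = 86.
DWL is the triangle between Q = 13.5 and Q = 27: ½·(27 − 13.5)·(86 − 59) = 182.25.

DWL = 182.25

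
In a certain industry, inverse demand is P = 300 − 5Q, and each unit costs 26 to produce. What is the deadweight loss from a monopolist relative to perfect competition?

Competitive firms price at marginal cost: P = 26, giving Q = 54.8.
A monopolist chooses Q where MR = MC. MR = 300 − 10Q; setting this equal to 26 gives Q = 27.4 and P = 163.
DWL is the triangle between Q = 27.4 and Q = 54.8: ½·(54.8 − 27.4)·(163 − 26) = 1876.9.

DWL = 1876.9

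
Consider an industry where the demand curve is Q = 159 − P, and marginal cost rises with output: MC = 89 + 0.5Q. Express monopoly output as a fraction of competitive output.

Q_m/Q_c = 0.6

Inverting demand: P = 159 − Q.
The monopolist equates marginal revenue to marginal cost: 159 − 2Q = 89 + 0.5Q, so Q = 28. From demand, P = 131.
Competitive equilibrium sets price equal to marginal cost: 159 − Q = 89 + 0.5Q, so Q = 140/3 and P = 337/3.
Ratio Q_m/Q_c = 28/(140/3) = 0.6.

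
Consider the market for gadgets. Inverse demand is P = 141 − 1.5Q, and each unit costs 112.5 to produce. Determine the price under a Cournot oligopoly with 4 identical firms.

P = 118.2

Cournot with 4 identical firms: the symmetric best-response condition is 141 − 7.5q = 112.5. Each firm produces q = 3.8, total output Q = 15.2, price P = 118.2.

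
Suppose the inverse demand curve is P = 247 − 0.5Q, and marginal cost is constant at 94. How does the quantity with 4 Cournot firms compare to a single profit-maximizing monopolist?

Cournot: Q = 244.8; Monopoly: Q = 153

In a 4-firm Cournot equilibrium, symmetry and the first-order condition give q = (247 − 94)/(2.5) = 61.2. So Q = 244.8 and P = 124.6.
The monopolist equates marginal revenue to marginal cost: 247 − Q = 94, so Q = 153. From demand, P = 170.5.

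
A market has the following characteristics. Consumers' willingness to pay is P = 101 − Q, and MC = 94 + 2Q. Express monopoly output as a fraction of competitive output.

Monopoly sets MR = MC: 101 − 2Q = 94 + 2Q ⇒ Q = 1.75, P = 101 − 1.75 = 99.25.
Competitive equilibrium sets price equal to marginal cost: 101 − Q = 94 + 2Q, so Q = 7/3 and P = 296/3.
Ratio Q_m/Q_c = 1.75/(7/3) = 0.75.

Q_m/Q_c = 0.75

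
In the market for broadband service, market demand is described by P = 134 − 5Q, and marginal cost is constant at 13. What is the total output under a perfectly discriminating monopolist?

Q = 24.2

With perfect price discrimination, output is the efficient level Q = 24.2 (where demand meets MC), but every buyer pays their willingness to pay: CS = 0 and PS = total surplus.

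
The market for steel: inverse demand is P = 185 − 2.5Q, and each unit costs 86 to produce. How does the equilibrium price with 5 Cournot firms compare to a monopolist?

Cournot: P = 102.5; Monopoly: P = 135.5

With 5 symmetric Cournot firms, each firm's FOC gives 185 − 15q = 86, so q = 6.6, Q = 5·6.6 = 33, and P = 102.5.
The monopolist equates marginal revenue to marginal cost: 185 − 5Q = 86, so Q = 19.8. From demand, P = 135.5.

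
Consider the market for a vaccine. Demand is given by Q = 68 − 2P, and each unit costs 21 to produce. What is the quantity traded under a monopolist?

Inverting demand: P = 34 − 0.5Q.
The monopolist equates marginal revenue to marginal cost: 34 − Q = 21, so Q = 13. From demand, P = 27.5.

Q = 13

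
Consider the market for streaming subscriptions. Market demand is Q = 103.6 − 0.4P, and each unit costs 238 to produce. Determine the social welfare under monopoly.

TS = 66.15

Inverting demand: P = 259 − 2.5Q.
A monopolist chooses Q where MR = MC. MR = 259 − 5Q; setting this equal to 238 gives Q = 4.2 and P = 248.5.
CS = ½·(259 − 248.5)·4.2 = 22.05; PS = (248.5 − 238)·4.2 = 44.1; TS = 66.15.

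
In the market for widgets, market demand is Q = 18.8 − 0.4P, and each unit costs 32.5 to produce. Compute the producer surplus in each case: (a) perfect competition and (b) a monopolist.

Inverting demand: P = 47 − 2.5Q.
Perfect competition: P = MC = 32.5, so 47 − 2.5Q = 32.5 and Q = 5.8.
PS = (32.5 − 32.5)·5.8 = 0.
Monopoly sets MR = MC: 47 − 5Q = 32.5 ⇒ Q = 2.9, P = 47 − 2.5·2.9 = 39.75.
PS = (39.75 − 32.5)·2.9 = 21.025.

Competition: PS = 0; Monopoly: PS = 21.025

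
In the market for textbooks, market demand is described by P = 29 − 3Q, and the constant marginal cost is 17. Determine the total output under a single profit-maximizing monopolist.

Monopoly sets MR = MC: 29 − 6Q = 17 ⇒ Q = 2, P = 29 − 3·2 = 23.

Q = 2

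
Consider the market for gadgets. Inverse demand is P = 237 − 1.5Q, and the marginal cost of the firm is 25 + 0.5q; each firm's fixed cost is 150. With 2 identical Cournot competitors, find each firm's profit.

π_i = 2996.08

In a 2-firm Cournot equilibrium, symmetry and the first-order condition give q = (237 − 25)/(5) = 42.4. So Q = 84.8 and P = 109.8.
Each firm's profit = 109.8·42.4 − (25·42.4 + ½·0.5·42.4²) − 150 = 2996.08.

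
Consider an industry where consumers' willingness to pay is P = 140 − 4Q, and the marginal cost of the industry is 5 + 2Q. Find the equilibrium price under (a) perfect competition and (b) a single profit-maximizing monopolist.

Competition: P = 50; Monopoly: P = 86

Competitive equilibrium sets price equal to marginal cost: 140 − 4Q = 5 + 2Q, so Q = 22.5 and P = 50.
A monopolist chooses Q where MR = MC. MR = 140 − 8Q; setting this equal to 5 + 2Q gives Q = 13.5 and P = 86.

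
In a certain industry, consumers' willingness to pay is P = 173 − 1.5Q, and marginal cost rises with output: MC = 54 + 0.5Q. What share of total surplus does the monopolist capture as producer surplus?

PS/TS = 0.7

A monopolist chooses Q where MR = MC. MR = 173 − 3Q; setting this equal to 54 + 0.5Q gives Q = 34 and P = 122.
CS = ½·(173 − 122)·34 = 867.
PS = P·Q − VC(Q) = 122·34 − (54·34 + ½·0.5·34²) = 2023.
Share captured = PS/TS = 2023/2890 = 0.7.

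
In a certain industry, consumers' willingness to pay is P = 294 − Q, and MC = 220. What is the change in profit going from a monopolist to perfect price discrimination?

Profit rises by 1369

Monopoly sets MR = MC: 294 − 2Q = 220 ⇒ Q = 37, P = 294 − 37 = 257.
Profit = (257 − 220)·37 = 1369.
Under first-degree price discrimination the firm charges each unit its demand price and produces up to where P = MC, i.e. Q = 74. Consumer surplus is zero; producer surplus equals total surplus.
PS equals the full surplus area, 2738. Profit = 2738 = 2738.
Change in profit: 2738 − 1369 = 1369.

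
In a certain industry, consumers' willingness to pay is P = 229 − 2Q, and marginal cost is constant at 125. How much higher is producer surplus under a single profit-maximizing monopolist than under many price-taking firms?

PS rises by 1352

Competitive firms price at marginal cost: P = 125, giving Q = 52.
PS = (125 − 125)·52 = 0.
The monopolist equates marginal revenue to marginal cost: 229 − 4Q = 125, so Q = 26. From demand, P = 177.
PS = (177 − 125)·26 = 1352.
Change in producer surplus: 1352 − 0 = 1352.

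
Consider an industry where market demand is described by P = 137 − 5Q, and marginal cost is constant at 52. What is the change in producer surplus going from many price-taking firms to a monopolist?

Under competition P = MC = 52, so Q = (137 − 52)/5 = 17.
PS = (52 − 52)·17 = 0.
Monopoly sets MR = MC: 137 − 10Q = 52 ⇒ Q = 8.5, P = 137 − 5·8.5 = 94.5.
PS = (94.5 − 52)·8.5 = 361.25.
Change in producer surplus: 361.25 − 0 = 361.25.

Producer surplus rises by 361.25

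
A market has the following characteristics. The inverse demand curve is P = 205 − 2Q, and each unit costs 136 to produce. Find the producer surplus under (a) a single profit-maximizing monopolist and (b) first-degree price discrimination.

A monopolist chooses Q where MR = MC. MR = 205 − 4Q; setting this equal to 136 gives Q = 17.25 and P = 170.5.
PS = (170.5 − 136)·17.25 = 595.125.
With perfect price discrimination, output is the efficient level Q = 34.5 (where demand meets MC), but every buyer pays their willingness to pay: CS = 0 and PS = total surplus.
PS = ½·(205 − 136)·34.5 = 1190.25.

Monopoly: PS = 595.125; Perfect PD: PS = 1190.25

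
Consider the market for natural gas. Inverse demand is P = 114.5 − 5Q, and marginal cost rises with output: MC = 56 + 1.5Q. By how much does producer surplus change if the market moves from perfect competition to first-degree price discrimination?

PS rises by 202.5

Competitive equilibrium sets price equal to marginal cost: 114.5 − 5Q = 56 + 1.5Q, so Q = 9 and P = 69.5.
PS = P·Q − VC(Q) = 69.5·9 − (56·9 + ½·1.5·9²) = 60.75.
A perfectly discriminating monopolist sells every unit with P(Q) ≥ MC(Q), so output equals the competitive quantity Q = 9. Each buyer pays their reservation price, so CS = 0 and the firm captures all surplus.
PS = ½·(114.5 − 56)·9 = 263.25.
Change in producer surplus: 263.25 − 60.75 = 202.5.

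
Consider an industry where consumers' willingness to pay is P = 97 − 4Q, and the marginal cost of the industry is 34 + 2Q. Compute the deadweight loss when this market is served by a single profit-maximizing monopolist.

Competitive equilibrium sets price equal to marginal cost: 97 − 4Q = 34 + 2Q, so Q = 10.5 and P = 55.
Monopoly sets MR = MC: 97 − 8Q = 34 + 2Q ⇒ Q = 6.3, P = 97 − 4·6.3 = 71.8.
CS = ½·(97 − 55)·10.5 = 220.5; PS = (55·10.5 − 34·10.5 − ½·2·10.5²) = 110.25; TS = 330.75.
CS = ½·(97 − 71.8)·6.3 = 79.38; PS = (71.8·6.3 − 34·6.3 − ½·2·6.3²) = 198.45; TS = 277.83.
DWL = 330.75 − 277.83 = 52.92.

DWL = 52.92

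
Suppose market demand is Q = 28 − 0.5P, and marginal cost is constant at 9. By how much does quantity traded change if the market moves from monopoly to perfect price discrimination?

Inverting demand: P = 56 − 2Q.
A monopolist chooses Q where MR = MC. MR = 56 − 4Q; setting this equal to 9 gives Q = 11.75 and P = 32.5.
With perfect price discrimination, output is the efficient level Q = 23.5 (where demand meets MC), but every buyer pays their willingness to pay: CS = 0 and PS = total surplus.
Change in quantity traded: 23.5 − 11.75 = 11.75.

Quantity traded rises by 11.75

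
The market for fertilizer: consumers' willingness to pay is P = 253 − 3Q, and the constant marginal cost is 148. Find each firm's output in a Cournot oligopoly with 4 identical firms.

q_i = 7

Cournot with 4 identical firms: the symmetric best-response condition is 253 − 15q = 148. Each firm produces q = 7, total output Q = 28, price P = 169.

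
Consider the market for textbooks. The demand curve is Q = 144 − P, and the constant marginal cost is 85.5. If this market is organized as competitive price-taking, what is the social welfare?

TS = 1711.125

Inverting demand: P = 144 − Q.
Under competition P = MC = 85.5, so Q = (144 − 85.5)/1 = 58.5.
CS = ½·(144 − 85.5)·58.5 = 1711.125; PS = (85.5 − 85.5)·58.5 = 0; TS = 1711.125.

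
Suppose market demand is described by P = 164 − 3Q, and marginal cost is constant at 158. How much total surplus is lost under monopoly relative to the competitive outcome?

Perfect competition: P = MC = 158, so 164 − 3Q = 158 and Q = 2.
A monopolist chooses Q where MR = MC. MR = 164 − 6Q; setting this equal to 158 gives Q = 1 and P = 161.
DWL is the triangle between Q = 1 and Q = 2: ½·(2 − 1)·(161 − 158) = 1.5.

DWL = 1.5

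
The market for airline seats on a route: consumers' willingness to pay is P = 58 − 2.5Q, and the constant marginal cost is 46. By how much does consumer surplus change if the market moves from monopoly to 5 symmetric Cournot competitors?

Monopoly sets MR = MC: 58 − 5Q = 46 ⇒ Q = 2.4, P = 58 − 2.5·2.4 = 52.
CS = ½·(58 − 52)·2.4 = 7.2.
In a 5-firm Cournot equilibrium, symmetry and the first-order condition give q = (58 − 46)/(15) = 0.8. So Q = 4 and P = 48.
CS = ½·(58 − 48)·4 = 20.
Change in consumer surplus: 20 − 7.2 = 12.8.

Consumer surplus rises by 12.8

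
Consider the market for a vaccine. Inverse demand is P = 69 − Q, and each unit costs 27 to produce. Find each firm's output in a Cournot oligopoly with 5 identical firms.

In a 5-firm Cournot equilibrium, symmetry and the first-order condition give q = (69 − 27)/(6) = 7. So Q = 35 and P = 34.

q_i = 7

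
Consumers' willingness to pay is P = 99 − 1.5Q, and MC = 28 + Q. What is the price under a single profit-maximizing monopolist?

The monopolist equates marginal revenue to marginal cost: 99 − 3Q = 28 + Q, so Q = 17.75. From demand, P = 72.375.

P = 72.375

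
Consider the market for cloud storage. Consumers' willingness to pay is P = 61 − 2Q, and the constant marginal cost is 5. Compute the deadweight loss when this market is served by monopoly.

DWL = 196

Under competition P = MC = 5, so Q = (61 − 5)/2 = 28.
Monopoly sets MR = MC: 61 − 4Q = 5 ⇒ Q = 14, P = 61 − 2·14 = 33.
DWL is the triangle between Q = 14 and Q = 28: ½·(28 − 14)·(33 − 5) = 196.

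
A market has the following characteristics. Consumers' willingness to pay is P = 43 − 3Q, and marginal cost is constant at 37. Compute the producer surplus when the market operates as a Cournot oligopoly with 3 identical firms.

In a 3-firm Cournot equilibrium, symmetry and the first-order condition give q = (43 − 37)/(12) = 0.5. So Q = 1.5 and P = 38.5.
PS = (38.5 − 37)·1.5 = 2.25.

PS = 2.25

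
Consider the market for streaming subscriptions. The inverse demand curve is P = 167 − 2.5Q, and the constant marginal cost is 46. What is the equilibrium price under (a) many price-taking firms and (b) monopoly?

Competition: P = 46; Monopoly: P = 106.5

Under competition P = MC = 46, so Q = (167 − 46)/2.5 = 48.4.
The monopolist equates marginal revenue to marginal cost: 167 − 5Q = 46, so Q = 24.2. From demand, P = 106.5.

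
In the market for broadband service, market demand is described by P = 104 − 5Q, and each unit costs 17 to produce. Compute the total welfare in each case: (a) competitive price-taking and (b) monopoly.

Competition: TS = 756.9; Monopoly: TS = 567.675

Perfect competition: P = MC = 17, so 104 − 5Q = 17 and Q = 17.4.
CS = ½·(104 − 17)·17.4 = 756.9; PS = (17 − 17)·17.4 = 0; TS = 756.9.
The monopolist equates marginal revenue to marginal cost: 104 − 10Q = 17, so Q = 8.7. From demand, P = 60.5.
CS = ½·(104 − 60.5)·8.7 = 189.225; PS = (60.5 − 17)·8.7 = 378.45; TS = 567.675.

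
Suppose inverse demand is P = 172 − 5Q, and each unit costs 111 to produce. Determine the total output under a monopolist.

Q = 6.1

The monopolist equates marginal revenue to marginal cost: 172 − 10Q = 111, so Q = 6.1. From demand, P = 141.5.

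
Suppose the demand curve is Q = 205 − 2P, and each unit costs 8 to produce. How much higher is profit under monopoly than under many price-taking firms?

π rises by 4465.125

Inverting demand: P = 102.5 − 0.5Q.
Under competition P = MC = 8, so Q = (102.5 − 8)/0.5 = 189.
Profit = (8 − 8)·189 = 0.
Monopoly sets MR = MC: 102.5 − Q = 8 ⇒ Q = 94.5, P = 102.5 − 0.5·94.5 = 55.25.
Profit = (55.25 − 8)·94.5 = 4465.125.
Change in profit: 4465.125 − 0 = 4465.125.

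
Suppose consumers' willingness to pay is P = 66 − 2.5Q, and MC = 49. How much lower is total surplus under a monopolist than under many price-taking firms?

Under competition P = MC = 49, so Q = (66 − 49)/2.5 = 6.8.
CS = ½·(66 − 49)·6.8 = 57.8; PS = (49 − 49)·6.8 = 0; TS = 57.8.
A monopolist chooses Q where MR = MC. MR = 66 − 5Q; setting this equal to 49 gives Q = 3.4 and P = 57.5.
CS = ½·(66 − 57.5)·3.4 = 14.45; PS = (57.5 − 49)·3.4 = 28.9; TS = 43.35.
Change in total surplus: 43.35 − 57.8 = −14.45.

TS falls by 14.45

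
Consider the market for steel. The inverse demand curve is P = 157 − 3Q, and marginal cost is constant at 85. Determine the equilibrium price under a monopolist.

The monopolist equates marginal revenue to marginal cost: 157 − 6Q = 85, so Q = 12. From demand, P = 121.

P = 121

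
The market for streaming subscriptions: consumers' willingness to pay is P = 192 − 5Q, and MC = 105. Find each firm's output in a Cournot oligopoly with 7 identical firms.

In a 7-firm Cournot equilibrium, symmetry and the first-order condition give q = (192 − 105)/(40) = 2.175. So Q = 15.225 and P = 115.875.

q_i = 2.175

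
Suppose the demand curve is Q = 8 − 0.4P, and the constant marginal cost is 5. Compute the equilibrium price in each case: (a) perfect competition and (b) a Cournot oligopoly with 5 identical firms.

Inverting demand: P = 20 − 2.5Q.
Under competition P = MC = 5, so Q = (20 − 5)/2.5 = 6.
Cournot with 5 identical firms: the symmetric best-response condition is 20 − 15q = 5. Each firm produces q = 1, total output Q = 5, price P = 7.5.

Competition: P = 5; Cournot: P = 7.5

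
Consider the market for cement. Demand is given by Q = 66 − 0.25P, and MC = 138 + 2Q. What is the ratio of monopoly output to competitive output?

Q_m/Q_c = 0.6

Inverting demand: P = 264 − 4Q.
The monopolist equates marginal revenue to marginal cost: 264 − 8Q = 138 + 2Q, so Q = 12.6. From demand, P = 213.6.
Competitive equilibrium sets price equal to marginal cost: 264 − 4Q = 138 + 2Q, so Q = 21 and P = 180.
Ratio Q_m/Q_c = 12.6/21 = 0.6.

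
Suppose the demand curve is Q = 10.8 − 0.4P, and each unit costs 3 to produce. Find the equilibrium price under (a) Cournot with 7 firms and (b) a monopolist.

Inverting demand: P = 27 − 2.5Q.
In a 7-firm Cournot equilibrium, symmetry and the first-order condition give q = (27 − 3)/(20) = 1.2. So Q = 8.4 and P = 6.
Monopoly sets MR = MC: 27 − 5Q = 3 ⇒ Q = 4.8, P = 27 − 2.5·4.8 = 15.

Cournot: P = 6; Monopoly: P = 15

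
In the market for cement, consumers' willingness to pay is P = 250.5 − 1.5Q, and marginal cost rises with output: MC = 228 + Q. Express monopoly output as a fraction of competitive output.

Q_m/Q_c = 0.625

Monopoly sets MR = MC: 250.5 − 3Q = 228 + Q ⇒ Q = 5.625, P = 250.5 − 1.5·5.625 = 3873/16.
Competitive equilibrium sets price equal to marginal cost: 250.5 − 1.5Q = 228 + Q, so Q = 9 and P = 237.
Ratio Q_m/Q_c = 5.625/9 = 0.625.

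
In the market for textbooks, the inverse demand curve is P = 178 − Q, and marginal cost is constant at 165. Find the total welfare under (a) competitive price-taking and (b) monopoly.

Competitive firms price at marginal cost: P = 165, giving Q = 13.
CS = ½·(178 − 165)·13 = 84.5; PS = (165 − 165)·13 = 0; TS = 84.5.
The monopolist equates marginal revenue to marginal cost: 178 − 2Q = 165, so Q = 6.5. From demand, P = 171.5.
CS = ½·(178 − 171.5)·6.5 = 21.125; PS = (171.5 − 165)·6.5 = 42.25; TS = 63.375.

Competition: TS = 84.5; Monopoly: TS = 63.375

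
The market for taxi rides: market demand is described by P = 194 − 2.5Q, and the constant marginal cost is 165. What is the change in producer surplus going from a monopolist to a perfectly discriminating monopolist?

Producer surplus rises by 84.1

A monopolist chooses Q where MR = MC. MR = 194 − 5Q; setting this equal to 165 gives Q = 5.8 and P = 179.5.
PS = (179.5 − 165)·5.8 = 84.1.
With perfect price discrimination, output is the efficient level Q = 11.6 (where demand meets MC), but every buyer pays their willingness to pay: CS = 0 and PS = total surplus.
PS = ½·(194 − 165)·11.6 = 168.2.
Change in producer surplus: 168.2 − 84.1 = 84.1.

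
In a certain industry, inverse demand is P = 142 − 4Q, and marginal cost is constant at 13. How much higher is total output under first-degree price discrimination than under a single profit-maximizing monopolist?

Monopoly sets MR = MC: 142 − 8Q = 13 ⇒ Q = 16.125, P = 142 − 4·16.125 = 77.5.
With perfect price discrimination, output is the efficient level Q = 32.25 (where demand meets MC), but every buyer pays their willingness to pay: CS = 0 and PS = total surplus.
Change in total output: 32.25 − 16.125 = 16.125.

Q rises by 16.125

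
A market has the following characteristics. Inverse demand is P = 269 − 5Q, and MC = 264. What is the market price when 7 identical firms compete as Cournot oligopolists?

P = 264.625

Cournot with 7 identical firms: the symmetric best-response condition is 269 − 40q = 264. Each firm produces q = 0.125, total output Q = 0.875, price P = 264.625.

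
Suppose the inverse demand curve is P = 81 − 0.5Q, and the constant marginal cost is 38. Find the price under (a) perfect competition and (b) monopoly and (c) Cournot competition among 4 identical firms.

Competition: P = 38; Monopoly: P = 59.5; Cournot: P = 46.6

Perfect competition: P = MC = 38, so 81 − 0.5Q = 38 and Q = 86.
The monopolist equates marginal revenue to marginal cost: 81 − Q = 38, so Q = 43. From demand, P = 59.5.
With 4 symmetric Cournot firms, each firm's FOC gives 81 − 2.5q = 38, so q = 17.2, Q = 4·17.2 = 68.8, and P = 46.6.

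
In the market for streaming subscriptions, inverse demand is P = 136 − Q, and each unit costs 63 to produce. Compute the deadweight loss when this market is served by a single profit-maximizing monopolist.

Under competition P = MC = 63, so Q = (136 − 63)/1 = 73.
A monopolist chooses Q where MR = MC. MR = 136 − 2Q; setting this equal to 63 gives Q = 36.5 and P = 99.5.
DWL is the triangle between Q = 36.5 and Q = 73: ½·(73 − 36.5)·(99.5 − 63) = 666.125.

DWL = 666.125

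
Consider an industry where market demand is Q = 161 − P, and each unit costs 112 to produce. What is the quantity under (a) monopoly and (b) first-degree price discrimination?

Inverting demand: P = 161 − Q.
The monopolist equates marginal revenue to marginal cost: 161 − 2Q = 112, so Q = 24.5. From demand, P = 136.5.
With perfect price discrimination, output is the efficient level Q = 49 (where demand meets MC), but every buyer pays their willingness to pay: CS = 0 and PS = total surplus.

Monopoly: Q = 24.5; Perfect PD: Q = 49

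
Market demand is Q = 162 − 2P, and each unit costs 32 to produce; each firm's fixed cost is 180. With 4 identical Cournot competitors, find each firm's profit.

π_i = 12.08

Inverting demand: P = 81 − 0.5Q.
Cournot with 4 identical firms: the symmetric best-response condition is 81 − 2.5q = 32. Each firm produces q = 19.6, total output Q = 78.4, price P = 41.8.
Each firm's profit = (41.8 − 32)·19.6 − 180 = 12.08.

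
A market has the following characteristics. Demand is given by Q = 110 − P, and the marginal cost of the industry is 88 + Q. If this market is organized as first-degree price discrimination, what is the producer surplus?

PS = 121

Inverting demand: P = 110 − Q.
A perfectly discriminating monopolist sells every unit with P(Q) ≥ MC(Q), so output equals the competitive quantity Q = 11. Each buyer pays their reservation price, so CS = 0 and the firm captures all surplus.
PS = ½·(110 − 88)·11 = 121.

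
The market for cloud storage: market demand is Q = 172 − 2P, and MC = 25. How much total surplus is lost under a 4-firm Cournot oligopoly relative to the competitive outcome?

DWL = 148.84

Inverting demand: P = 86 − 0.5Q.
Under competition P = MC = 25, so Q = (86 − 25)/0.5 = 122.
With 4 symmetric Cournot firms, each firm's FOC gives 86 − 2.5q = 25, so q = 24.4, Q = 4·24.4 = 97.6, and P = 37.2.
DWL is the triangle between Q = 97.6 and Q = 122: ½·(122 − 97.6)·(37.2 − 25) = 148.84.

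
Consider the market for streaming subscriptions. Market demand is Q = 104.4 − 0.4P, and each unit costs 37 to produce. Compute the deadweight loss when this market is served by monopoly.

Inverting demand: P = 261 − 2.5Q.
Under competition P = MC = 37, so Q = (261 − 37)/2.5 = 89.6.
Monopoly sets MR = MC: 261 − 5Q = 37 ⇒ Q = 44.8, P = 261 − 2.5·44.8 = 149.
DWL is the triangle between Q = 44.8 and Q = 89.6: ½·(89.6 − 44.8)·(149 − 37) = 2508.8.

DWL = 2508.8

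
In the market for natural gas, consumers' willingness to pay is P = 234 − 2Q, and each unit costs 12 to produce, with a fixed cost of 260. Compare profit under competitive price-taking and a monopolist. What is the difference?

Profit rises by 6160.5

Under competition P = MC = 12, so Q = (234 − 12)/2 = 111.
Profit = (12 − 12)·111 − 260 = −260.
The monopolist equates marginal revenue to marginal cost: 234 − 4Q = 12, so Q = 55.5. From demand, P = 123.
Profit = (123 − 12)·55.5 − 260 = 5900.5.
Change in profit: 5900.5 − −260 = 6160.5.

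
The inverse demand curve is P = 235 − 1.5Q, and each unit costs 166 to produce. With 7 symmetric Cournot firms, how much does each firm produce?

With 7 symmetric Cournot firms, each firm's FOC gives 235 − 12q = 166, so q = 5.75, Q = 7·5.75 = 40.25, and P = 174.625.

q_i = 5.75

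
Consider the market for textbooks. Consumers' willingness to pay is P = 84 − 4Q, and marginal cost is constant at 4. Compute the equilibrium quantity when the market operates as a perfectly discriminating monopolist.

Q = 20

Under first-degree price discrimination the firm charges each unit its demand price and produces up to where P = MC, i.e. Q = 20. Consumer surplus is zero; producer surplus equals total surplus.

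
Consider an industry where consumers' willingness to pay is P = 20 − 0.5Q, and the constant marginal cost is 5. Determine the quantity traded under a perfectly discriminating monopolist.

A perfectly discriminating monopolist sells every unit with P(Q) ≥ MC(Q), so output equals the competitive quantity Q = 30. Each buyer pays their reservation price, so CS = 0 and the firm captures all surplus.

Q = 30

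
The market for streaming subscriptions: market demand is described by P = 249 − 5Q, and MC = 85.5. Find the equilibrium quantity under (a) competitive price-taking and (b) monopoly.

Competition: Q = 32.7; Monopoly: Q = 16.35

Under competition P = MC = 85.5, so Q = (249 − 85.5)/5 = 32.7.
Monopoly sets MR = MC: 249 − 10Q = 85.5 ⇒ Q = 16.35, P = 249 − 5·16.35 = 167.25.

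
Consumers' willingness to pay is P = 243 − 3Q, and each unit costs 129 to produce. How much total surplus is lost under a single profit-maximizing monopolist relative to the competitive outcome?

Under competition P = MC = 129, so Q = (243 − 129)/3 = 38.
The monopolist equates marginal revenue to marginal cost: 243 − 6Q = 129, so Q = 19. From demand, P = 186.
DWL is the triangle between Q = 19 and Q = 38: ½·(38 − 19)·(186 − 129) = 541.5.

DWL = 541.5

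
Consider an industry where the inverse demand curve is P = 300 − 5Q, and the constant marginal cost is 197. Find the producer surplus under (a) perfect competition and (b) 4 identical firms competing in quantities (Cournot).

Perfect competition: P = MC = 197, so 300 − 5Q = 197 and Q = 20.6.
PS = (197 − 197)·20.6 = 0.
With 4 symmetric Cournot firms, each firm's FOC gives 300 − 25q = 197, so q = 4.12, Q = 4·4.12 = 16.48, and P = 217.6.
PS = (217.6 − 197)·16.48 = 339.488.

Competition: PS = 0; Cournot: PS = 339.488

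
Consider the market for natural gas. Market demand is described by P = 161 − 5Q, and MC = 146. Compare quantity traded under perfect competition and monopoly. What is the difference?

Perfect competition: P = MC = 146, so 161 − 5Q = 146 and Q = 3.
Monopoly sets MR = MC: 161 − 10Q = 146 ⇒ Q = 1.5, P = 161 − 5·1.5 = 153.5.
Change in quantity traded: 1.5 − 3 = −1.5.

Q falls by 1.5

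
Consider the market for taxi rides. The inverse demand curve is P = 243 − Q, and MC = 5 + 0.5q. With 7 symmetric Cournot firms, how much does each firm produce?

Cournot with 7 identical firms: the symmetric best-response condition is 243 − 8q = 5 + 0.5q. Each firm produces q = 28, total output Q = 196, price P = 47.

q_i = 28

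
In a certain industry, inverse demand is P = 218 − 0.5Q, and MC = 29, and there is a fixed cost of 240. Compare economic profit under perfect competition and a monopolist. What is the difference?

Economic profit rises by 17860.5

Competitive firms price at marginal cost: P = 29, giving Q = 378.
Profit = (29 − 29)·378 − 240 = −240.
A monopolist chooses Q where MR = MC. MR = 218 − Q; setting this equal to 29 gives Q = 189 and P = 123.5.
Profit = (123.5 − 29)·189 − 240 = 17620.5.
Change in economic profit: 17620.5 − −240 = 17860.5.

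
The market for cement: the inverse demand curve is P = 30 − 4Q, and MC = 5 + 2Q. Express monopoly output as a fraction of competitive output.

Q_m/Q_c = 0.6

Monopoly sets MR = MC: 30 − 8Q = 5 + 2Q ⇒ Q = 2.5, P = 30 − 4·2.5 = 20.
Under competition P = MC: 30 − 4Q = 5 + 2Q ⇒ Q = 25/6, P = 40/3.
Ratio Q_m/Q_c = 2.5/(25/6) = 0.6.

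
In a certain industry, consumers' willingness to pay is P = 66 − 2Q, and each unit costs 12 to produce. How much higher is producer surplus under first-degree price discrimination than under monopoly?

PS rises by 364.5

The monopolist equates marginal revenue to marginal cost: 66 − 4Q = 12, so Q = 13.5. From demand, P = 39.
PS = (39 − 12)·13.5 = 364.5.
With perfect price discrimination, output is the efficient level Q = 27 (where demand meets MC), but every buyer pays their willingness to pay: CS = 0 and PS = total surplus.
PS = ½·(66 − 12)·27 = 729.
Change in producer surplus: 729 − 364.5 = 364.5.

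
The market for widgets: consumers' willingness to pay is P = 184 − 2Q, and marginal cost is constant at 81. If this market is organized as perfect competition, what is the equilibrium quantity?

Q = 51.5

Under competition P = MC = 81, so Q = (184 − 81)/2 = 51.5.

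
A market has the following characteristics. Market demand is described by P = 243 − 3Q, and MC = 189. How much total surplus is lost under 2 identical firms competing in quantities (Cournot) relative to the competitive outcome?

DWL = 54

Competitive firms price at marginal cost: P = 189, giving Q = 18.
Cournot with 2 identical firms: the symmetric best-response condition is 243 − 9q = 189. Each firm produces q = 6, total output Q = 12, price P = 207.
DWL is the triangle between Q = 12 and Q = 18: ½·(18 − 12)·(207 − 189) = 54.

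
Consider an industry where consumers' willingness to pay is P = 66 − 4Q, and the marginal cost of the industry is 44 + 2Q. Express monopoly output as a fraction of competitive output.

Q_m/Q_c = 0.6

A monopolist chooses Q where MR = MC. MR = 66 − 8Q; setting this equal to 44 + 2Q gives Q = 2.2 and P = 57.2.
Competitive equilibrium sets price equal to marginal cost: 66 − 4Q = 44 + 2Q, so Q = 11/3 and P = 154/3.
Ratio Q_m/Q_c = 2.2/(11/3) = 0.6.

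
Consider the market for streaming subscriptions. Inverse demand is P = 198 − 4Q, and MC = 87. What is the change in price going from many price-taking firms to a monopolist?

Perfect competition: P = MC = 87, so 198 − 4Q = 87 and Q = 27.75.
The monopolist equates marginal revenue to marginal cost: 198 − 8Q = 87, so Q = 13.875. From demand, P = 142.5.
Change in price: 142.5 − 87 = 55.5.

Price rises by 55.5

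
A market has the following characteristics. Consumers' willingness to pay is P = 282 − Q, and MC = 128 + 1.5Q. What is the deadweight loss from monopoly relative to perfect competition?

Under competition P = MC: 282 − Q = 128 + 1.5Q ⇒ Q = 61.6, P = 220.4.
A monopolist chooses Q where MR = MC. MR = 282 − 2Q; setting this equal to 128 + 1.5Q gives Q = 44 and P = 238.
CS = ½·(282 − 220.4)·61.6 = 1897.28; PS = (220.4·61.6 − 128·61.6 − ½·1.5·61.6²) = 2845.92; TS = 4743.2.
CS = ½·(282 − 238)·44 = 968; PS = (238·44 − 128·44 − ½·1.5·44²) = 3388; TS = 4356.
DWL = 4743.2 − 4356 = 387.2.

DWL = 387.2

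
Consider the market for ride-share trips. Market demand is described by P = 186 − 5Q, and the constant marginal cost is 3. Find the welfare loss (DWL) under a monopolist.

DWL = 837.225

Competitive firms price at marginal cost: P = 3, giving Q = 36.6.
The monopolist equates marginal revenue to marginal cost: 186 − 10Q = 3, so Q = 18.3. From demand, P = 94.5.
DWL is the triangle between Q = 18.3 and Q = 36.6: ½·(36.6 − 18.3)·(94.5 − 3) = 837.225.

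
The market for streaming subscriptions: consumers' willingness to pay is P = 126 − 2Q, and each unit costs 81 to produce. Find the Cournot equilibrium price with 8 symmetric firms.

P = 86

Cournot with 8 identical firms: the symmetric best-response condition is 126 − 18q = 81. Each firm produces q = 2.5, total output Q = 20, price P = 86.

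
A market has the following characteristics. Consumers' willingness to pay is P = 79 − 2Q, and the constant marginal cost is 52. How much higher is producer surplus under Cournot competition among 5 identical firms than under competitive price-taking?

PS rises by 50.625

Perfect competition: P = MC = 52, so 79 − 2Q = 52 and Q = 13.5.
PS = (52 − 52)·13.5 = 0.
In a 5-firm Cournot equilibrium, symmetry and the first-order condition give q = (79 − 52)/(12) = 2.25. So Q = 11.25 and P = 56.5.
PS = (56.5 − 52)·11.25 = 50.625.
Change in producer surplus: 50.625 − 0 = 50.625.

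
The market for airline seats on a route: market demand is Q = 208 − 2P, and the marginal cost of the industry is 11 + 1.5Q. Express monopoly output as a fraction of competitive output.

Q_m/Q_c = 0.8

Inverting demand: P = 104 − 0.5Q.
Monopoly sets MR = MC: 104 − Q = 11 + 1.5Q ⇒ Q = 37.2, P = 104 − 0.5·37.2 = 85.4.
Under competition P = MC: 104 − 0.5Q = 11 + 1.5Q ⇒ Q = 46.5, P = 80.75.
Ratio Q_m/Q_c = 37.2/46.5 = 0.8.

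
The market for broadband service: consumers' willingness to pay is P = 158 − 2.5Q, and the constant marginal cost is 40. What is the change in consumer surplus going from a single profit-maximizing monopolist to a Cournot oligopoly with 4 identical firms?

Consumer surplus rises by 1086.072

A monopolist chooses Q where MR = MC. MR = 158 − 5Q; setting this equal to 40 gives Q = 23.6 and P = 99.
CS = ½·(158 − 99)·23.6 = 696.2.
In a 4-firm Cournot equilibrium, symmetry and the first-order condition give q = (158 − 40)/(12.5) = 9.44. So Q = 37.76 and P = 63.6.
CS = ½·(158 − 63.6)·37.76 = 1782.272.
Change in consumer surplus: 1782.272 − 696.2 = 1086.072.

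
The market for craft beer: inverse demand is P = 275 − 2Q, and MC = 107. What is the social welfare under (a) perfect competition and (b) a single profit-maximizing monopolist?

Competitive firms price at marginal cost: P = 107, giving Q = 84.
CS = ½·(275 − 107)·84 = 7056; PS = (107 − 107)·84 = 0; TS = 7056.
The monopolist equates marginal revenue to marginal cost: 275 − 4Q = 107, so Q = 42. From demand, P = 191.
CS = ½·(275 − 191)·42 = 1764; PS = (191 − 107)·42 = 3528; TS = 5292.

Competition: TS = 7056; Monopoly: TS = 5292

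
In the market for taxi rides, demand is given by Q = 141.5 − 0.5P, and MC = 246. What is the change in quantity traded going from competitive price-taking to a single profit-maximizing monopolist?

Inverting demand: P = 283 − 2Q.
Competitive firms price at marginal cost: P = 246, giving Q = 18.5.
A monopolist chooses Q where MR = MC. MR = 283 − 4Q; setting this equal to 246 gives Q = 9.25 and P = 264.5.
Change in quantity traded: 9.25 − 18.5 = −9.25.

Quantity traded falls by 9.25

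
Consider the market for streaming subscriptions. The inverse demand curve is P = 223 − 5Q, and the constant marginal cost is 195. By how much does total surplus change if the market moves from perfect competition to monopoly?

Total surplus falls by 19.6

Under competition P = MC = 195, so Q = (223 − 195)/5 = 5.6.
CS = ½·(223 − 195)·5.6 = 78.4; PS = (195 − 195)·5.6 = 0; TS = 78.4.
The monopolist equates marginal revenue to marginal cost: 223 − 10Q = 195, so Q = 2.8. From demand, P = 209.
CS = ½·(223 − 209)·2.8 = 19.6; PS = (209 − 195)·2.8 = 39.2; TS = 58.8.
Change in total surplus: 58.8 − 78.4 = −19.6.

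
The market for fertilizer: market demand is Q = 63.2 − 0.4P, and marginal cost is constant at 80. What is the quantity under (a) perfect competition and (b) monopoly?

Competition: Q = 31.2; Monopoly: Q = 15.6

Inverting demand: P = 158 − 2.5Q.
Under competition P = MC = 80, so Q = (158 − 80)/2.5 = 31.2.
A monopolist chooses Q where MR = MC. MR = 158 − 5Q; setting this equal to 80 gives Q = 15.6 and P = 119.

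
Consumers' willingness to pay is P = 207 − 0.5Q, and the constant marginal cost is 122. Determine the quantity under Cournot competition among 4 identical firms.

Cournot with 4 identical firms: the symmetric best-response condition is 207 − 2.5q = 122. Each firm produces q = 34, total output Q = 136, price P = 139.

Q = 136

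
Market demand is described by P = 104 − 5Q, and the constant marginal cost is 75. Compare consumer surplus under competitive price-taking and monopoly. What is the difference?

Consumer surplus falls by 63.075

Under competition P = MC = 75, so Q = (104 − 75)/5 = 5.8.
CS = ½·(104 − 75)·5.8 = 84.1.
Monopoly sets MR = MC: 104 − 10Q = 75 ⇒ Q = 2.9, P = 104 − 5·2.9 = 89.5.
CS = ½·(104 − 89.5)·2.9 = 21.025.
Change in consumer surplus: 21.025 − 84.1 = −63.075.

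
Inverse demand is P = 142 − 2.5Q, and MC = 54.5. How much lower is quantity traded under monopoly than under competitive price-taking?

Competitive firms price at marginal cost: P = 54.5, giving Q = 35.
Monopoly sets MR = MC: 142 − 5Q = 54.5 ⇒ Q = 17.5, P = 142 − 2.5·17.5 = 98.25.
Change in quantity traded: 17.5 − 35 = −17.5.

Quantity traded falls by 17.5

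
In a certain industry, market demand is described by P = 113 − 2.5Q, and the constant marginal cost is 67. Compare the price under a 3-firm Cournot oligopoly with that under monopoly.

Cournot: P = 78.5; Monopoly: P = 90

In a 3-firm Cournot equilibrium, symmetry and the first-order condition give q = (113 − 67)/(10) = 4.6. So Q = 13.8 and P = 78.5.
A monopolist chooses Q where MR = MC. MR = 113 − 5Q; setting this equal to 67 gives Q = 9.2 and P = 90.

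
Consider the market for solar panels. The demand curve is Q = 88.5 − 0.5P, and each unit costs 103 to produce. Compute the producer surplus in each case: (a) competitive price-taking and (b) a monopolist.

Inverting demand: P = 177 − 2Q.
Under competition P = MC = 103, so Q = (177 − 103)/2 = 37.
PS = (103 − 103)·37 = 0.
Monopoly sets MR = MC: 177 − 4Q = 103 ⇒ Q = 18.5, P = 177 − 2·18.5 = 140.
PS = (140 − 103)·18.5 = 684.5.

Competition: PS = 0; Monopoly: PS = 684.5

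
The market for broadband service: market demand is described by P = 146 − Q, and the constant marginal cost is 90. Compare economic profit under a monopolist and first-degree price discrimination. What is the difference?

Monopoly sets MR = MC: 146 − 2Q = 90 ⇒ Q = 28, P = 146 − 28 = 118.
Profit = (118 − 90)·28 = 784.
Under first-degree price discrimination the firm charges each unit its demand price and produces up to where P = MC, i.e. Q = 56. Consumer surplus is zero; producer surplus equals total surplus.
PS equals the full surplus area, 1568. Profit = 1568 = 1568.
Change in economic profit: 1568 − 784 = 784.

Economic profit rises by 784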